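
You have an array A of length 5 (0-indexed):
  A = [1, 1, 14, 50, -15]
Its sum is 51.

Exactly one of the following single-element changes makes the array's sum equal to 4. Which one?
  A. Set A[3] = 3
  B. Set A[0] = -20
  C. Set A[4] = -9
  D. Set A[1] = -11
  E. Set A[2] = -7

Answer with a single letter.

Option A: A[3] 50->3, delta=-47, new_sum=51+(-47)=4 <-- matches target
Option B: A[0] 1->-20, delta=-21, new_sum=51+(-21)=30
Option C: A[4] -15->-9, delta=6, new_sum=51+(6)=57
Option D: A[1] 1->-11, delta=-12, new_sum=51+(-12)=39
Option E: A[2] 14->-7, delta=-21, new_sum=51+(-21)=30

Answer: A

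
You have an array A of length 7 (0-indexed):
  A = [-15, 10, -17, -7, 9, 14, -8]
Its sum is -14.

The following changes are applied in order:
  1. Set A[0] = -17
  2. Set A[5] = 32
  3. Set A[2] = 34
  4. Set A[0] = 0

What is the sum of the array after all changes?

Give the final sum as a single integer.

Initial sum: -14
Change 1: A[0] -15 -> -17, delta = -2, sum = -16
Change 2: A[5] 14 -> 32, delta = 18, sum = 2
Change 3: A[2] -17 -> 34, delta = 51, sum = 53
Change 4: A[0] -17 -> 0, delta = 17, sum = 70

Answer: 70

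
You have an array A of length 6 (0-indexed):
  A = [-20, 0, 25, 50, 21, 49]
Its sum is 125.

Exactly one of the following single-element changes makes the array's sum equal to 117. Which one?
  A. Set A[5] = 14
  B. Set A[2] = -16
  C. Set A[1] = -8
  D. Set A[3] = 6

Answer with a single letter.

Answer: C

Derivation:
Option A: A[5] 49->14, delta=-35, new_sum=125+(-35)=90
Option B: A[2] 25->-16, delta=-41, new_sum=125+(-41)=84
Option C: A[1] 0->-8, delta=-8, new_sum=125+(-8)=117 <-- matches target
Option D: A[3] 50->6, delta=-44, new_sum=125+(-44)=81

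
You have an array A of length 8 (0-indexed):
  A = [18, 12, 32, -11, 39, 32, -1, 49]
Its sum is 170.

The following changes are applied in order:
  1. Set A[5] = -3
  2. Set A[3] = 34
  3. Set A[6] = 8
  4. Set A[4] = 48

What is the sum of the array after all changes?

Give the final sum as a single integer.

Answer: 198

Derivation:
Initial sum: 170
Change 1: A[5] 32 -> -3, delta = -35, sum = 135
Change 2: A[3] -11 -> 34, delta = 45, sum = 180
Change 3: A[6] -1 -> 8, delta = 9, sum = 189
Change 4: A[4] 39 -> 48, delta = 9, sum = 198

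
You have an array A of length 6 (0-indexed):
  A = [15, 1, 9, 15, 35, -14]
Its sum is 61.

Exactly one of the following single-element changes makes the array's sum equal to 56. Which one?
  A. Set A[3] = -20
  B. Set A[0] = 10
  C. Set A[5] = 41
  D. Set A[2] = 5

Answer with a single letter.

Answer: B

Derivation:
Option A: A[3] 15->-20, delta=-35, new_sum=61+(-35)=26
Option B: A[0] 15->10, delta=-5, new_sum=61+(-5)=56 <-- matches target
Option C: A[5] -14->41, delta=55, new_sum=61+(55)=116
Option D: A[2] 9->5, delta=-4, new_sum=61+(-4)=57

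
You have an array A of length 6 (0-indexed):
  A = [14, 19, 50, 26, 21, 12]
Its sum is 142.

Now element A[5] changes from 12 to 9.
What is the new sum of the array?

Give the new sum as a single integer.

Old value at index 5: 12
New value at index 5: 9
Delta = 9 - 12 = -3
New sum = old_sum + delta = 142 + (-3) = 139

Answer: 139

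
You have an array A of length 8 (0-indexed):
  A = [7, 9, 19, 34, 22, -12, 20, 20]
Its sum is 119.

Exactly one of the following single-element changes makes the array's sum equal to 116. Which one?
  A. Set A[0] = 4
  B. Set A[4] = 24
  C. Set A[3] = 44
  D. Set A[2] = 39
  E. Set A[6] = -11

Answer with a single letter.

Answer: A

Derivation:
Option A: A[0] 7->4, delta=-3, new_sum=119+(-3)=116 <-- matches target
Option B: A[4] 22->24, delta=2, new_sum=119+(2)=121
Option C: A[3] 34->44, delta=10, new_sum=119+(10)=129
Option D: A[2] 19->39, delta=20, new_sum=119+(20)=139
Option E: A[6] 20->-11, delta=-31, new_sum=119+(-31)=88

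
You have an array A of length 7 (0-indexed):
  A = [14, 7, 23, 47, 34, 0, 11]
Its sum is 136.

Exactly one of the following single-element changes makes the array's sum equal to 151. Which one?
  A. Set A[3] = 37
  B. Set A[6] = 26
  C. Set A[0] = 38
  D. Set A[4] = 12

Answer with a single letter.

Option A: A[3] 47->37, delta=-10, new_sum=136+(-10)=126
Option B: A[6] 11->26, delta=15, new_sum=136+(15)=151 <-- matches target
Option C: A[0] 14->38, delta=24, new_sum=136+(24)=160
Option D: A[4] 34->12, delta=-22, new_sum=136+(-22)=114

Answer: B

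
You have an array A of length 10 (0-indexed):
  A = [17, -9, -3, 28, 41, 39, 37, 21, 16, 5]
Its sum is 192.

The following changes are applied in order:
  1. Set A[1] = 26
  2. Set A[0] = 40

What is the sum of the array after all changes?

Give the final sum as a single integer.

Initial sum: 192
Change 1: A[1] -9 -> 26, delta = 35, sum = 227
Change 2: A[0] 17 -> 40, delta = 23, sum = 250

Answer: 250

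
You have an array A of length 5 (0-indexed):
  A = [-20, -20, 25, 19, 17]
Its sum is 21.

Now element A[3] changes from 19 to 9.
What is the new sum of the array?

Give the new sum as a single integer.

Old value at index 3: 19
New value at index 3: 9
Delta = 9 - 19 = -10
New sum = old_sum + delta = 21 + (-10) = 11

Answer: 11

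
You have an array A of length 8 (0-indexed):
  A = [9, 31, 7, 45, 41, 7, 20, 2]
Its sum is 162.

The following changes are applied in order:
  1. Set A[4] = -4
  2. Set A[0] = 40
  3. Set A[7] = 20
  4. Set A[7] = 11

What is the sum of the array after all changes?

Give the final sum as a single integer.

Answer: 157

Derivation:
Initial sum: 162
Change 1: A[4] 41 -> -4, delta = -45, sum = 117
Change 2: A[0] 9 -> 40, delta = 31, sum = 148
Change 3: A[7] 2 -> 20, delta = 18, sum = 166
Change 4: A[7] 20 -> 11, delta = -9, sum = 157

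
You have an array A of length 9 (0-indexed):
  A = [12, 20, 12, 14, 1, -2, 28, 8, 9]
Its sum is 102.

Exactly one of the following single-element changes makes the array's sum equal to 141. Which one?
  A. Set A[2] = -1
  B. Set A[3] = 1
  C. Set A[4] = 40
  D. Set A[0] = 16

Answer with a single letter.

Answer: C

Derivation:
Option A: A[2] 12->-1, delta=-13, new_sum=102+(-13)=89
Option B: A[3] 14->1, delta=-13, new_sum=102+(-13)=89
Option C: A[4] 1->40, delta=39, new_sum=102+(39)=141 <-- matches target
Option D: A[0] 12->16, delta=4, new_sum=102+(4)=106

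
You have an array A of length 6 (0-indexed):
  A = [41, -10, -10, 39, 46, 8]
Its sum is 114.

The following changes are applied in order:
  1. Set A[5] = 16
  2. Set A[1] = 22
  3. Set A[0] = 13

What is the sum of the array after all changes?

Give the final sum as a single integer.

Answer: 126

Derivation:
Initial sum: 114
Change 1: A[5] 8 -> 16, delta = 8, sum = 122
Change 2: A[1] -10 -> 22, delta = 32, sum = 154
Change 3: A[0] 41 -> 13, delta = -28, sum = 126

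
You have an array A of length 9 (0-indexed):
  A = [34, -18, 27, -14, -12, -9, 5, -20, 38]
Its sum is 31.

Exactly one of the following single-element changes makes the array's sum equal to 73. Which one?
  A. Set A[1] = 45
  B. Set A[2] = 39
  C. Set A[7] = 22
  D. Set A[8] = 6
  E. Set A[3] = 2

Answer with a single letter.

Option A: A[1] -18->45, delta=63, new_sum=31+(63)=94
Option B: A[2] 27->39, delta=12, new_sum=31+(12)=43
Option C: A[7] -20->22, delta=42, new_sum=31+(42)=73 <-- matches target
Option D: A[8] 38->6, delta=-32, new_sum=31+(-32)=-1
Option E: A[3] -14->2, delta=16, new_sum=31+(16)=47

Answer: C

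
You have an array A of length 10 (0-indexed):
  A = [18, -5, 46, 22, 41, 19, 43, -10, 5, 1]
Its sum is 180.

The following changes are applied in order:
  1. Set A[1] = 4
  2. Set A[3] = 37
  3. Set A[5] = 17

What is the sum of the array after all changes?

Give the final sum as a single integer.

Initial sum: 180
Change 1: A[1] -5 -> 4, delta = 9, sum = 189
Change 2: A[3] 22 -> 37, delta = 15, sum = 204
Change 3: A[5] 19 -> 17, delta = -2, sum = 202

Answer: 202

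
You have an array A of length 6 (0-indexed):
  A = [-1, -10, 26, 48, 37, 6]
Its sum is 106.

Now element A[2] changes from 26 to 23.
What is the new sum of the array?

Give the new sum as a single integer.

Answer: 103

Derivation:
Old value at index 2: 26
New value at index 2: 23
Delta = 23 - 26 = -3
New sum = old_sum + delta = 106 + (-3) = 103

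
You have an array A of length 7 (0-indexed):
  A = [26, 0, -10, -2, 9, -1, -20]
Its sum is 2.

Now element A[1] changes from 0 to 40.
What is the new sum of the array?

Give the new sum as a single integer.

Answer: 42

Derivation:
Old value at index 1: 0
New value at index 1: 40
Delta = 40 - 0 = 40
New sum = old_sum + delta = 2 + (40) = 42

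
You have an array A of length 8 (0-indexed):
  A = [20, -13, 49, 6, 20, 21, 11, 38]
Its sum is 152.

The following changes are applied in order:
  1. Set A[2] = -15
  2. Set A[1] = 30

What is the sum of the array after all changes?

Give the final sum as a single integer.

Answer: 131

Derivation:
Initial sum: 152
Change 1: A[2] 49 -> -15, delta = -64, sum = 88
Change 2: A[1] -13 -> 30, delta = 43, sum = 131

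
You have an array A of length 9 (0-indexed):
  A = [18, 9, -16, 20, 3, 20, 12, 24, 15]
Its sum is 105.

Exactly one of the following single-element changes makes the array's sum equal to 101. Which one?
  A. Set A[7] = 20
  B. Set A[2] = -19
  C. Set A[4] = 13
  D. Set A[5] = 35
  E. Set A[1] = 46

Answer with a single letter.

Answer: A

Derivation:
Option A: A[7] 24->20, delta=-4, new_sum=105+(-4)=101 <-- matches target
Option B: A[2] -16->-19, delta=-3, new_sum=105+(-3)=102
Option C: A[4] 3->13, delta=10, new_sum=105+(10)=115
Option D: A[5] 20->35, delta=15, new_sum=105+(15)=120
Option E: A[1] 9->46, delta=37, new_sum=105+(37)=142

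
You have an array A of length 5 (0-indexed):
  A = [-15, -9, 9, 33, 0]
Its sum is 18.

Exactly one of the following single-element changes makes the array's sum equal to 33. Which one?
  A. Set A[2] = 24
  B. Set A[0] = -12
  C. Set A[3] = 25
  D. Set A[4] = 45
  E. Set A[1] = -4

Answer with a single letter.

Answer: A

Derivation:
Option A: A[2] 9->24, delta=15, new_sum=18+(15)=33 <-- matches target
Option B: A[0] -15->-12, delta=3, new_sum=18+(3)=21
Option C: A[3] 33->25, delta=-8, new_sum=18+(-8)=10
Option D: A[4] 0->45, delta=45, new_sum=18+(45)=63
Option E: A[1] -9->-4, delta=5, new_sum=18+(5)=23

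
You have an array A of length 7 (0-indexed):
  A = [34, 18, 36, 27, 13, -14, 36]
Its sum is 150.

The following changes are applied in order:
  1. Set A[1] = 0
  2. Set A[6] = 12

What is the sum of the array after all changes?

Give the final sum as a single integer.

Initial sum: 150
Change 1: A[1] 18 -> 0, delta = -18, sum = 132
Change 2: A[6] 36 -> 12, delta = -24, sum = 108

Answer: 108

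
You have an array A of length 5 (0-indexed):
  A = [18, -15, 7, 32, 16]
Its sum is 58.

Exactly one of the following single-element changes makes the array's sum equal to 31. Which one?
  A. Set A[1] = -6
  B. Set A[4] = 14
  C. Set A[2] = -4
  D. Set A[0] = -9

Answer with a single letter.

Answer: D

Derivation:
Option A: A[1] -15->-6, delta=9, new_sum=58+(9)=67
Option B: A[4] 16->14, delta=-2, new_sum=58+(-2)=56
Option C: A[2] 7->-4, delta=-11, new_sum=58+(-11)=47
Option D: A[0] 18->-9, delta=-27, new_sum=58+(-27)=31 <-- matches target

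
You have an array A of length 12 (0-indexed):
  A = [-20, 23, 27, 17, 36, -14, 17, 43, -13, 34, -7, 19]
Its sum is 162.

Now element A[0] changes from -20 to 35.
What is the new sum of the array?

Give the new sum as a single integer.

Old value at index 0: -20
New value at index 0: 35
Delta = 35 - -20 = 55
New sum = old_sum + delta = 162 + (55) = 217

Answer: 217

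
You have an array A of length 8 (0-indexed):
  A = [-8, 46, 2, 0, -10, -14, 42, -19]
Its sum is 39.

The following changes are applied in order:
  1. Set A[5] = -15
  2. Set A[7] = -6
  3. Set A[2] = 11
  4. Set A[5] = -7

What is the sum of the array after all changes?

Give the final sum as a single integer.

Answer: 68

Derivation:
Initial sum: 39
Change 1: A[5] -14 -> -15, delta = -1, sum = 38
Change 2: A[7] -19 -> -6, delta = 13, sum = 51
Change 3: A[2] 2 -> 11, delta = 9, sum = 60
Change 4: A[5] -15 -> -7, delta = 8, sum = 68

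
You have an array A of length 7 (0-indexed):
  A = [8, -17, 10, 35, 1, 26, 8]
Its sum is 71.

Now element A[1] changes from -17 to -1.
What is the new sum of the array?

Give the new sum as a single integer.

Answer: 87

Derivation:
Old value at index 1: -17
New value at index 1: -1
Delta = -1 - -17 = 16
New sum = old_sum + delta = 71 + (16) = 87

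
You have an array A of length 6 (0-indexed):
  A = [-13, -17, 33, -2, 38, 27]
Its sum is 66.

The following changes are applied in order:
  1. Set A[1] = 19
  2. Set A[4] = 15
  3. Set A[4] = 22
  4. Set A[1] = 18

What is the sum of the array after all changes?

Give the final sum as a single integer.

Answer: 85

Derivation:
Initial sum: 66
Change 1: A[1] -17 -> 19, delta = 36, sum = 102
Change 2: A[4] 38 -> 15, delta = -23, sum = 79
Change 3: A[4] 15 -> 22, delta = 7, sum = 86
Change 4: A[1] 19 -> 18, delta = -1, sum = 85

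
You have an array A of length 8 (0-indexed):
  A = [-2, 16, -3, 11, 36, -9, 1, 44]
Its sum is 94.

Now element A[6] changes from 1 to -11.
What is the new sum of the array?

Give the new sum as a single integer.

Answer: 82

Derivation:
Old value at index 6: 1
New value at index 6: -11
Delta = -11 - 1 = -12
New sum = old_sum + delta = 94 + (-12) = 82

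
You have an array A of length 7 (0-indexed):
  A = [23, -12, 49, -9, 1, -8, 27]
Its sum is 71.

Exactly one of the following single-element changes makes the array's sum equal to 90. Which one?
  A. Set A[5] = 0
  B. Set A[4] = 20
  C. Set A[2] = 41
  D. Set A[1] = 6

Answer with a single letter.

Answer: B

Derivation:
Option A: A[5] -8->0, delta=8, new_sum=71+(8)=79
Option B: A[4] 1->20, delta=19, new_sum=71+(19)=90 <-- matches target
Option C: A[2] 49->41, delta=-8, new_sum=71+(-8)=63
Option D: A[1] -12->6, delta=18, new_sum=71+(18)=89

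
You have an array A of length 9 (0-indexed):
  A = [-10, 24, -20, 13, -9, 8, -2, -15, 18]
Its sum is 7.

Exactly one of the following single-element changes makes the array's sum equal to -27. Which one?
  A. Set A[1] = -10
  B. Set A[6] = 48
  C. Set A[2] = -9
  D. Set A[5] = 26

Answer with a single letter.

Option A: A[1] 24->-10, delta=-34, new_sum=7+(-34)=-27 <-- matches target
Option B: A[6] -2->48, delta=50, new_sum=7+(50)=57
Option C: A[2] -20->-9, delta=11, new_sum=7+(11)=18
Option D: A[5] 8->26, delta=18, new_sum=7+(18)=25

Answer: A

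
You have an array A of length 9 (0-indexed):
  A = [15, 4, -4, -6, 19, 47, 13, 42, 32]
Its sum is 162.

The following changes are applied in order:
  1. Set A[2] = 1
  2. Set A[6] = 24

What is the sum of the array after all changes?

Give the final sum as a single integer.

Initial sum: 162
Change 1: A[2] -4 -> 1, delta = 5, sum = 167
Change 2: A[6] 13 -> 24, delta = 11, sum = 178

Answer: 178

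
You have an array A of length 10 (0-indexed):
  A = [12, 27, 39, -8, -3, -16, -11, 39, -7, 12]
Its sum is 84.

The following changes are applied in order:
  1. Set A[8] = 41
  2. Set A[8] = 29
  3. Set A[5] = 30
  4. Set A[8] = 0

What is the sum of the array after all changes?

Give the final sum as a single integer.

Initial sum: 84
Change 1: A[8] -7 -> 41, delta = 48, sum = 132
Change 2: A[8] 41 -> 29, delta = -12, sum = 120
Change 3: A[5] -16 -> 30, delta = 46, sum = 166
Change 4: A[8] 29 -> 0, delta = -29, sum = 137

Answer: 137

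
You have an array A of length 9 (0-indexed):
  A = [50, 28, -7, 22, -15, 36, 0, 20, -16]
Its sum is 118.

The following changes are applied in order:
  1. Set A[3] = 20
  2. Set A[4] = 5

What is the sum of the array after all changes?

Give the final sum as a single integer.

Initial sum: 118
Change 1: A[3] 22 -> 20, delta = -2, sum = 116
Change 2: A[4] -15 -> 5, delta = 20, sum = 136

Answer: 136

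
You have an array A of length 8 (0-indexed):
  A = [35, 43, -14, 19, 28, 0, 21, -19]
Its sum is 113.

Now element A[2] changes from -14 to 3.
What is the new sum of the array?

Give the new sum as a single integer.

Answer: 130

Derivation:
Old value at index 2: -14
New value at index 2: 3
Delta = 3 - -14 = 17
New sum = old_sum + delta = 113 + (17) = 130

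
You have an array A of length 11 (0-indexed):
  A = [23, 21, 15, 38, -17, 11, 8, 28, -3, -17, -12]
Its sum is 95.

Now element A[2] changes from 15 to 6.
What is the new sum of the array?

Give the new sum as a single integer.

Old value at index 2: 15
New value at index 2: 6
Delta = 6 - 15 = -9
New sum = old_sum + delta = 95 + (-9) = 86

Answer: 86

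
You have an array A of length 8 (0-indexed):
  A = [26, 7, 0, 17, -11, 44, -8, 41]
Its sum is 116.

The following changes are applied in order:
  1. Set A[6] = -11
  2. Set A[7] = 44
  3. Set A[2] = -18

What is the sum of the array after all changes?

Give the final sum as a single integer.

Initial sum: 116
Change 1: A[6] -8 -> -11, delta = -3, sum = 113
Change 2: A[7] 41 -> 44, delta = 3, sum = 116
Change 3: A[2] 0 -> -18, delta = -18, sum = 98

Answer: 98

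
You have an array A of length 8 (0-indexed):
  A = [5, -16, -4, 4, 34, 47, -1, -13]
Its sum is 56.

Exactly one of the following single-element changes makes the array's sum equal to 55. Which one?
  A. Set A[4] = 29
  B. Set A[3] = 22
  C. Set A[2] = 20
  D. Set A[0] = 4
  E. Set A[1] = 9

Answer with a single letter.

Option A: A[4] 34->29, delta=-5, new_sum=56+(-5)=51
Option B: A[3] 4->22, delta=18, new_sum=56+(18)=74
Option C: A[2] -4->20, delta=24, new_sum=56+(24)=80
Option D: A[0] 5->4, delta=-1, new_sum=56+(-1)=55 <-- matches target
Option E: A[1] -16->9, delta=25, new_sum=56+(25)=81

Answer: D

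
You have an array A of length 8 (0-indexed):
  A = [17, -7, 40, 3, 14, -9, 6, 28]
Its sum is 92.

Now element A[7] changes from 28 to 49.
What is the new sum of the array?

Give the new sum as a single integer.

Answer: 113

Derivation:
Old value at index 7: 28
New value at index 7: 49
Delta = 49 - 28 = 21
New sum = old_sum + delta = 92 + (21) = 113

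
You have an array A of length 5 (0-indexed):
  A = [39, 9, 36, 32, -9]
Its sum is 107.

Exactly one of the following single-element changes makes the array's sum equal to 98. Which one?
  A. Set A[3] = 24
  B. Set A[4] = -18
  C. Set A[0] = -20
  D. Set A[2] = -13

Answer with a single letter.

Answer: B

Derivation:
Option A: A[3] 32->24, delta=-8, new_sum=107+(-8)=99
Option B: A[4] -9->-18, delta=-9, new_sum=107+(-9)=98 <-- matches target
Option C: A[0] 39->-20, delta=-59, new_sum=107+(-59)=48
Option D: A[2] 36->-13, delta=-49, new_sum=107+(-49)=58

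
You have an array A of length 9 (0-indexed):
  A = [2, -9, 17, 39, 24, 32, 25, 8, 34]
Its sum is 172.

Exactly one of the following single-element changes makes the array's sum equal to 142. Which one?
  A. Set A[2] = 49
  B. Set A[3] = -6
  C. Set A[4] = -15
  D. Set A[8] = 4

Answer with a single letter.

Option A: A[2] 17->49, delta=32, new_sum=172+(32)=204
Option B: A[3] 39->-6, delta=-45, new_sum=172+(-45)=127
Option C: A[4] 24->-15, delta=-39, new_sum=172+(-39)=133
Option D: A[8] 34->4, delta=-30, new_sum=172+(-30)=142 <-- matches target

Answer: D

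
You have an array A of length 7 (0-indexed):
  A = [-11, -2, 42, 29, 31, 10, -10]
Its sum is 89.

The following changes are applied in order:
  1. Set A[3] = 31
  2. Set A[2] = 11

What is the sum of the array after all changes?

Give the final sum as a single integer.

Initial sum: 89
Change 1: A[3] 29 -> 31, delta = 2, sum = 91
Change 2: A[2] 42 -> 11, delta = -31, sum = 60

Answer: 60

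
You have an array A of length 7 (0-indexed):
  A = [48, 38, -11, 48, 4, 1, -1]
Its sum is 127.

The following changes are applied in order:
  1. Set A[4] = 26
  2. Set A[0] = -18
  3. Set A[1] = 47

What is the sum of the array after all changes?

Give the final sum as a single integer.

Initial sum: 127
Change 1: A[4] 4 -> 26, delta = 22, sum = 149
Change 2: A[0] 48 -> -18, delta = -66, sum = 83
Change 3: A[1] 38 -> 47, delta = 9, sum = 92

Answer: 92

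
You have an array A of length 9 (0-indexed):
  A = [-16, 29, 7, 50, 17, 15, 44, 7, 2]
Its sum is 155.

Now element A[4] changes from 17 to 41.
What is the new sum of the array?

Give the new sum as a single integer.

Old value at index 4: 17
New value at index 4: 41
Delta = 41 - 17 = 24
New sum = old_sum + delta = 155 + (24) = 179

Answer: 179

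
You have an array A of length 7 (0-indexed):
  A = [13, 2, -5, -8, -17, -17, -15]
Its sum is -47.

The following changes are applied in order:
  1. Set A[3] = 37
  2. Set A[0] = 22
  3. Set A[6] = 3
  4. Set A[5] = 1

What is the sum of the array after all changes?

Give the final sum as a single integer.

Initial sum: -47
Change 1: A[3] -8 -> 37, delta = 45, sum = -2
Change 2: A[0] 13 -> 22, delta = 9, sum = 7
Change 3: A[6] -15 -> 3, delta = 18, sum = 25
Change 4: A[5] -17 -> 1, delta = 18, sum = 43

Answer: 43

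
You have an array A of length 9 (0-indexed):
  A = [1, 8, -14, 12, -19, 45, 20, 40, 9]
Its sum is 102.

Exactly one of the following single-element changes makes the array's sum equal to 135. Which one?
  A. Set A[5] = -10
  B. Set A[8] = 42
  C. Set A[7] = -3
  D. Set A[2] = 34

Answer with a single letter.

Answer: B

Derivation:
Option A: A[5] 45->-10, delta=-55, new_sum=102+(-55)=47
Option B: A[8] 9->42, delta=33, new_sum=102+(33)=135 <-- matches target
Option C: A[7] 40->-3, delta=-43, new_sum=102+(-43)=59
Option D: A[2] -14->34, delta=48, new_sum=102+(48)=150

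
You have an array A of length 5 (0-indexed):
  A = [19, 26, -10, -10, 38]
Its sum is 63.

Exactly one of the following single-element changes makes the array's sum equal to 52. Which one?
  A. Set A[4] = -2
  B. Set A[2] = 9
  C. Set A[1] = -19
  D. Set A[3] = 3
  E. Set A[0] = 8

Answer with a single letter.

Option A: A[4] 38->-2, delta=-40, new_sum=63+(-40)=23
Option B: A[2] -10->9, delta=19, new_sum=63+(19)=82
Option C: A[1] 26->-19, delta=-45, new_sum=63+(-45)=18
Option D: A[3] -10->3, delta=13, new_sum=63+(13)=76
Option E: A[0] 19->8, delta=-11, new_sum=63+(-11)=52 <-- matches target

Answer: E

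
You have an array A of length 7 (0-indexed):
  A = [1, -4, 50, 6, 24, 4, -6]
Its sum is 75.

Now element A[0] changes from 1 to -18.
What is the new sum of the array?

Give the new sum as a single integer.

Old value at index 0: 1
New value at index 0: -18
Delta = -18 - 1 = -19
New sum = old_sum + delta = 75 + (-19) = 56

Answer: 56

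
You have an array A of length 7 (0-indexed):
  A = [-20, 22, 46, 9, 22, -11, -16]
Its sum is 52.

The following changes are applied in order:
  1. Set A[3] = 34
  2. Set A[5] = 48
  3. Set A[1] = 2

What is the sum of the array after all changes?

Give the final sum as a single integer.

Answer: 116

Derivation:
Initial sum: 52
Change 1: A[3] 9 -> 34, delta = 25, sum = 77
Change 2: A[5] -11 -> 48, delta = 59, sum = 136
Change 3: A[1] 22 -> 2, delta = -20, sum = 116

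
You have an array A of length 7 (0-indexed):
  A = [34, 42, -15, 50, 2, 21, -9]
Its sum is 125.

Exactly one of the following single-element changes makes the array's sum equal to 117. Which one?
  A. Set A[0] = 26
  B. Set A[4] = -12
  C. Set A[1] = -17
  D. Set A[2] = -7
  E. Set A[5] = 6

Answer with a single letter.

Option A: A[0] 34->26, delta=-8, new_sum=125+(-8)=117 <-- matches target
Option B: A[4] 2->-12, delta=-14, new_sum=125+(-14)=111
Option C: A[1] 42->-17, delta=-59, new_sum=125+(-59)=66
Option D: A[2] -15->-7, delta=8, new_sum=125+(8)=133
Option E: A[5] 21->6, delta=-15, new_sum=125+(-15)=110

Answer: A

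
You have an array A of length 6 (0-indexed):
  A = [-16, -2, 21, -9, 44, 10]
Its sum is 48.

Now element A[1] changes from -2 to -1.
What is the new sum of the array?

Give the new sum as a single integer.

Answer: 49

Derivation:
Old value at index 1: -2
New value at index 1: -1
Delta = -1 - -2 = 1
New sum = old_sum + delta = 48 + (1) = 49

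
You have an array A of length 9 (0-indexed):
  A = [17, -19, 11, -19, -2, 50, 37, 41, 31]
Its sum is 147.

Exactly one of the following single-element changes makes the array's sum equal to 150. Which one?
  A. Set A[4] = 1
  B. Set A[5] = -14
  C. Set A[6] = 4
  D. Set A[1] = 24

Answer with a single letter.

Answer: A

Derivation:
Option A: A[4] -2->1, delta=3, new_sum=147+(3)=150 <-- matches target
Option B: A[5] 50->-14, delta=-64, new_sum=147+(-64)=83
Option C: A[6] 37->4, delta=-33, new_sum=147+(-33)=114
Option D: A[1] -19->24, delta=43, new_sum=147+(43)=190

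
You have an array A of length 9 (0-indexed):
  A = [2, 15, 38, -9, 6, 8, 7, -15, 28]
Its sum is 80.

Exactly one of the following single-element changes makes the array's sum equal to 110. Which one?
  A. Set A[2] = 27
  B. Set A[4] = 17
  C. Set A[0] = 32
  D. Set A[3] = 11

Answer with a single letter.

Answer: C

Derivation:
Option A: A[2] 38->27, delta=-11, new_sum=80+(-11)=69
Option B: A[4] 6->17, delta=11, new_sum=80+(11)=91
Option C: A[0] 2->32, delta=30, new_sum=80+(30)=110 <-- matches target
Option D: A[3] -9->11, delta=20, new_sum=80+(20)=100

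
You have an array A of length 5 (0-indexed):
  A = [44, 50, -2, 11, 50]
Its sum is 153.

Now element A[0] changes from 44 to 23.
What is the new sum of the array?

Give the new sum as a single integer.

Answer: 132

Derivation:
Old value at index 0: 44
New value at index 0: 23
Delta = 23 - 44 = -21
New sum = old_sum + delta = 153 + (-21) = 132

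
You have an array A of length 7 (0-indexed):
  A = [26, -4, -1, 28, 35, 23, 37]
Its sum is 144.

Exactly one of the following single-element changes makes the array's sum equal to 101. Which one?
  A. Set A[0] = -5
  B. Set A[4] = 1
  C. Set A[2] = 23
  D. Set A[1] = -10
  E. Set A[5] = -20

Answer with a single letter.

Answer: E

Derivation:
Option A: A[0] 26->-5, delta=-31, new_sum=144+(-31)=113
Option B: A[4] 35->1, delta=-34, new_sum=144+(-34)=110
Option C: A[2] -1->23, delta=24, new_sum=144+(24)=168
Option D: A[1] -4->-10, delta=-6, new_sum=144+(-6)=138
Option E: A[5] 23->-20, delta=-43, new_sum=144+(-43)=101 <-- matches target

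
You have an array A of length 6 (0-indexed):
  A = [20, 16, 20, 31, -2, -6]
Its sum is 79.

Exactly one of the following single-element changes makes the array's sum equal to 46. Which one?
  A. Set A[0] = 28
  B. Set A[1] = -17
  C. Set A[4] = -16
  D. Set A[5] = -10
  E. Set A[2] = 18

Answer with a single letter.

Option A: A[0] 20->28, delta=8, new_sum=79+(8)=87
Option B: A[1] 16->-17, delta=-33, new_sum=79+(-33)=46 <-- matches target
Option C: A[4] -2->-16, delta=-14, new_sum=79+(-14)=65
Option D: A[5] -6->-10, delta=-4, new_sum=79+(-4)=75
Option E: A[2] 20->18, delta=-2, new_sum=79+(-2)=77

Answer: B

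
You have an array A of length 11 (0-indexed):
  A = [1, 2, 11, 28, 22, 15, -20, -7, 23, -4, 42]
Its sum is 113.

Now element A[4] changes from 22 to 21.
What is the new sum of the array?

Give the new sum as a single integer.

Old value at index 4: 22
New value at index 4: 21
Delta = 21 - 22 = -1
New sum = old_sum + delta = 113 + (-1) = 112

Answer: 112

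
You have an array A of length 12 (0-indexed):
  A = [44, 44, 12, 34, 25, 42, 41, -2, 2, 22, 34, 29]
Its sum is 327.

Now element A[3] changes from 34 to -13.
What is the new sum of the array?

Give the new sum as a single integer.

Old value at index 3: 34
New value at index 3: -13
Delta = -13 - 34 = -47
New sum = old_sum + delta = 327 + (-47) = 280

Answer: 280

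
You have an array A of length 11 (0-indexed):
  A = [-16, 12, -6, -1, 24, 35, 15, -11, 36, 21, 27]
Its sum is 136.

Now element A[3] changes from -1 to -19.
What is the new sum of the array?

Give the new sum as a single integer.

Answer: 118

Derivation:
Old value at index 3: -1
New value at index 3: -19
Delta = -19 - -1 = -18
New sum = old_sum + delta = 136 + (-18) = 118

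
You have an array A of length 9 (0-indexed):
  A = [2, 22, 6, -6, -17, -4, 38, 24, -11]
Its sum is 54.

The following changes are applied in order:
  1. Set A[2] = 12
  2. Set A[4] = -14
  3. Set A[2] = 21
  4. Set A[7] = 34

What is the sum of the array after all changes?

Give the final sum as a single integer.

Answer: 82

Derivation:
Initial sum: 54
Change 1: A[2] 6 -> 12, delta = 6, sum = 60
Change 2: A[4] -17 -> -14, delta = 3, sum = 63
Change 3: A[2] 12 -> 21, delta = 9, sum = 72
Change 4: A[7] 24 -> 34, delta = 10, sum = 82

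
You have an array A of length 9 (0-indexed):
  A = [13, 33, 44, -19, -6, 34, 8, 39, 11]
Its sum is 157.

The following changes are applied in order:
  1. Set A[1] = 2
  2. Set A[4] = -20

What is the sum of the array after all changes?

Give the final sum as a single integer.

Answer: 112

Derivation:
Initial sum: 157
Change 1: A[1] 33 -> 2, delta = -31, sum = 126
Change 2: A[4] -6 -> -20, delta = -14, sum = 112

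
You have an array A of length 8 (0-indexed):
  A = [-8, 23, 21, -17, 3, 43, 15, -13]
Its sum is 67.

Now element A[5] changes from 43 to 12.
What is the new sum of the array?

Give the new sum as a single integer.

Answer: 36

Derivation:
Old value at index 5: 43
New value at index 5: 12
Delta = 12 - 43 = -31
New sum = old_sum + delta = 67 + (-31) = 36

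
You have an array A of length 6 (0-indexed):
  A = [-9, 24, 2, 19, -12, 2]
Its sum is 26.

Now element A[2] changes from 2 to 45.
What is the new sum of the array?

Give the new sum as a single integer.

Old value at index 2: 2
New value at index 2: 45
Delta = 45 - 2 = 43
New sum = old_sum + delta = 26 + (43) = 69

Answer: 69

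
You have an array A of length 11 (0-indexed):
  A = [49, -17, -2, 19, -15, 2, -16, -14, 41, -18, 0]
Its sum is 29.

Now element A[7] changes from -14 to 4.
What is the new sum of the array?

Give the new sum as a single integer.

Answer: 47

Derivation:
Old value at index 7: -14
New value at index 7: 4
Delta = 4 - -14 = 18
New sum = old_sum + delta = 29 + (18) = 47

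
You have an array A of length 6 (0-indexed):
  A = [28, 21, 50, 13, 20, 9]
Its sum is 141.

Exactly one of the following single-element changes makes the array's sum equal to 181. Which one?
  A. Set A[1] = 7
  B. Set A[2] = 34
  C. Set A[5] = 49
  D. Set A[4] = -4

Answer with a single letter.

Option A: A[1] 21->7, delta=-14, new_sum=141+(-14)=127
Option B: A[2] 50->34, delta=-16, new_sum=141+(-16)=125
Option C: A[5] 9->49, delta=40, new_sum=141+(40)=181 <-- matches target
Option D: A[4] 20->-4, delta=-24, new_sum=141+(-24)=117

Answer: C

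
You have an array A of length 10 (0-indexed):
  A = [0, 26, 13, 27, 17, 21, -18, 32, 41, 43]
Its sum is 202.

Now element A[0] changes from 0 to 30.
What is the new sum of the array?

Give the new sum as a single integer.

Old value at index 0: 0
New value at index 0: 30
Delta = 30 - 0 = 30
New sum = old_sum + delta = 202 + (30) = 232

Answer: 232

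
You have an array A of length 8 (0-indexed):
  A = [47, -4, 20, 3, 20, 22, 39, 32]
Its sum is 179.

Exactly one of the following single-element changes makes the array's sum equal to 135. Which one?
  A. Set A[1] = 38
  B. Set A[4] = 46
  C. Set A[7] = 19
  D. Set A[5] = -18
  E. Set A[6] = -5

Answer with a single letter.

Answer: E

Derivation:
Option A: A[1] -4->38, delta=42, new_sum=179+(42)=221
Option B: A[4] 20->46, delta=26, new_sum=179+(26)=205
Option C: A[7] 32->19, delta=-13, new_sum=179+(-13)=166
Option D: A[5] 22->-18, delta=-40, new_sum=179+(-40)=139
Option E: A[6] 39->-5, delta=-44, new_sum=179+(-44)=135 <-- matches target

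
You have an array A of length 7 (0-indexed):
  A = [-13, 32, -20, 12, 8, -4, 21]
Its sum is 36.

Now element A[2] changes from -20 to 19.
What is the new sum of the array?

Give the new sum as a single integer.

Answer: 75

Derivation:
Old value at index 2: -20
New value at index 2: 19
Delta = 19 - -20 = 39
New sum = old_sum + delta = 36 + (39) = 75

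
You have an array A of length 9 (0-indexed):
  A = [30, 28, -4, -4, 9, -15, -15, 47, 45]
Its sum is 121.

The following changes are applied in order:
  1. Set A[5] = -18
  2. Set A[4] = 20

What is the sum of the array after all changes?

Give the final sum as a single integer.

Initial sum: 121
Change 1: A[5] -15 -> -18, delta = -3, sum = 118
Change 2: A[4] 9 -> 20, delta = 11, sum = 129

Answer: 129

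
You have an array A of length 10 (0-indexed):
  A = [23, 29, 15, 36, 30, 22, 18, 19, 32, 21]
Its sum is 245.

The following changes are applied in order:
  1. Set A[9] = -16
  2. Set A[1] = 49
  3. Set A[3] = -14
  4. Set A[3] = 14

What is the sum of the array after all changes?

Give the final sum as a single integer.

Answer: 206

Derivation:
Initial sum: 245
Change 1: A[9] 21 -> -16, delta = -37, sum = 208
Change 2: A[1] 29 -> 49, delta = 20, sum = 228
Change 3: A[3] 36 -> -14, delta = -50, sum = 178
Change 4: A[3] -14 -> 14, delta = 28, sum = 206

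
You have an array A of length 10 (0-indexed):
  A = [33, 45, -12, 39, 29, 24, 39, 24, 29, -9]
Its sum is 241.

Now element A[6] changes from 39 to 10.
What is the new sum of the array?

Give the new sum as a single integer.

Old value at index 6: 39
New value at index 6: 10
Delta = 10 - 39 = -29
New sum = old_sum + delta = 241 + (-29) = 212

Answer: 212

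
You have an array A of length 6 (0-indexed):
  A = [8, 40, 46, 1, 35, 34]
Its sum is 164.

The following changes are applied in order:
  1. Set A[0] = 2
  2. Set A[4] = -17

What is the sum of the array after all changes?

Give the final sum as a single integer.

Answer: 106

Derivation:
Initial sum: 164
Change 1: A[0] 8 -> 2, delta = -6, sum = 158
Change 2: A[4] 35 -> -17, delta = -52, sum = 106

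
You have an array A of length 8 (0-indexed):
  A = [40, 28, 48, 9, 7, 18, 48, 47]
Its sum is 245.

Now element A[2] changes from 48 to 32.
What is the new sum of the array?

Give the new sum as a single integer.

Answer: 229

Derivation:
Old value at index 2: 48
New value at index 2: 32
Delta = 32 - 48 = -16
New sum = old_sum + delta = 245 + (-16) = 229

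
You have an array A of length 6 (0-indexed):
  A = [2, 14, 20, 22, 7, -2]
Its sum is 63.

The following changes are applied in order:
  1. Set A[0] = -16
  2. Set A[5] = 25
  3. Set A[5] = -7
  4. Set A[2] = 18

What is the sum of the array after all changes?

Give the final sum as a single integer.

Answer: 38

Derivation:
Initial sum: 63
Change 1: A[0] 2 -> -16, delta = -18, sum = 45
Change 2: A[5] -2 -> 25, delta = 27, sum = 72
Change 3: A[5] 25 -> -7, delta = -32, sum = 40
Change 4: A[2] 20 -> 18, delta = -2, sum = 38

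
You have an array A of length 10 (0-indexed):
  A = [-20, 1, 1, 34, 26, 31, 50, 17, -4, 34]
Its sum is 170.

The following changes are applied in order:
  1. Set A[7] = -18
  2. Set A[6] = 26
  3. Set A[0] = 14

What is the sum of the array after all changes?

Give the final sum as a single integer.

Initial sum: 170
Change 1: A[7] 17 -> -18, delta = -35, sum = 135
Change 2: A[6] 50 -> 26, delta = -24, sum = 111
Change 3: A[0] -20 -> 14, delta = 34, sum = 145

Answer: 145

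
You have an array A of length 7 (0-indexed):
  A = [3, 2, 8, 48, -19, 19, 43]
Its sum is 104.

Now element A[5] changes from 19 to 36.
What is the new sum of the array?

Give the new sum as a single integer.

Old value at index 5: 19
New value at index 5: 36
Delta = 36 - 19 = 17
New sum = old_sum + delta = 104 + (17) = 121

Answer: 121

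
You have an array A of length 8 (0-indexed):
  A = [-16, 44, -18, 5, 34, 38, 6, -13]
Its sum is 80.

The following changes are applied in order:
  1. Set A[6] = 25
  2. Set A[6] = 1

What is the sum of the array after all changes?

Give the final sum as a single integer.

Answer: 75

Derivation:
Initial sum: 80
Change 1: A[6] 6 -> 25, delta = 19, sum = 99
Change 2: A[6] 25 -> 1, delta = -24, sum = 75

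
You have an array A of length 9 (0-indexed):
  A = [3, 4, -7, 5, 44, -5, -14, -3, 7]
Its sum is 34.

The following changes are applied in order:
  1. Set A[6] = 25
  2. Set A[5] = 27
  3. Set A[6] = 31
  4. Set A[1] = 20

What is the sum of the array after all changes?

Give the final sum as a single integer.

Initial sum: 34
Change 1: A[6] -14 -> 25, delta = 39, sum = 73
Change 2: A[5] -5 -> 27, delta = 32, sum = 105
Change 3: A[6] 25 -> 31, delta = 6, sum = 111
Change 4: A[1] 4 -> 20, delta = 16, sum = 127

Answer: 127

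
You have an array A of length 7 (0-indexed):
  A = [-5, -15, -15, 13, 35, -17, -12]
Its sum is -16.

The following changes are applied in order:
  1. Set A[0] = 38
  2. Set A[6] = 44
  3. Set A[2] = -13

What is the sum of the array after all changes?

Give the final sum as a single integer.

Initial sum: -16
Change 1: A[0] -5 -> 38, delta = 43, sum = 27
Change 2: A[6] -12 -> 44, delta = 56, sum = 83
Change 3: A[2] -15 -> -13, delta = 2, sum = 85

Answer: 85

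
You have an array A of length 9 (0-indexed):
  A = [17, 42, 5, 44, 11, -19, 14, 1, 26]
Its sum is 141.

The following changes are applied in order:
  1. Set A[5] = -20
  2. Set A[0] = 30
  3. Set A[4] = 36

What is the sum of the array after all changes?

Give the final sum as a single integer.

Answer: 178

Derivation:
Initial sum: 141
Change 1: A[5] -19 -> -20, delta = -1, sum = 140
Change 2: A[0] 17 -> 30, delta = 13, sum = 153
Change 3: A[4] 11 -> 36, delta = 25, sum = 178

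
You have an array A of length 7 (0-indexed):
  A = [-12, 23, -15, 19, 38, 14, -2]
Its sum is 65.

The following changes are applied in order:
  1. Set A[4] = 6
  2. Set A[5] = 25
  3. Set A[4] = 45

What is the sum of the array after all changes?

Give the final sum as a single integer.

Initial sum: 65
Change 1: A[4] 38 -> 6, delta = -32, sum = 33
Change 2: A[5] 14 -> 25, delta = 11, sum = 44
Change 3: A[4] 6 -> 45, delta = 39, sum = 83

Answer: 83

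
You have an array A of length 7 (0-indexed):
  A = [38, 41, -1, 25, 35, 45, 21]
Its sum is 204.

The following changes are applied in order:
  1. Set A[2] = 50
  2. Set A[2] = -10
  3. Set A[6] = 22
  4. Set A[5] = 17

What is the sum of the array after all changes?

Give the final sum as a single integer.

Answer: 168

Derivation:
Initial sum: 204
Change 1: A[2] -1 -> 50, delta = 51, sum = 255
Change 2: A[2] 50 -> -10, delta = -60, sum = 195
Change 3: A[6] 21 -> 22, delta = 1, sum = 196
Change 4: A[5] 45 -> 17, delta = -28, sum = 168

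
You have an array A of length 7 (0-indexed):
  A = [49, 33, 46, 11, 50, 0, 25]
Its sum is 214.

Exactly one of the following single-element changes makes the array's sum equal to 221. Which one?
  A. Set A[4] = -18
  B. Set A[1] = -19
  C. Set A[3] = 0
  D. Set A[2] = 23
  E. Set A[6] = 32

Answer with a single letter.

Option A: A[4] 50->-18, delta=-68, new_sum=214+(-68)=146
Option B: A[1] 33->-19, delta=-52, new_sum=214+(-52)=162
Option C: A[3] 11->0, delta=-11, new_sum=214+(-11)=203
Option D: A[2] 46->23, delta=-23, new_sum=214+(-23)=191
Option E: A[6] 25->32, delta=7, new_sum=214+(7)=221 <-- matches target

Answer: E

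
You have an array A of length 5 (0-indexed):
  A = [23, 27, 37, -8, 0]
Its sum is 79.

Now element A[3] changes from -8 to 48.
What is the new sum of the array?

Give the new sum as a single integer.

Answer: 135

Derivation:
Old value at index 3: -8
New value at index 3: 48
Delta = 48 - -8 = 56
New sum = old_sum + delta = 79 + (56) = 135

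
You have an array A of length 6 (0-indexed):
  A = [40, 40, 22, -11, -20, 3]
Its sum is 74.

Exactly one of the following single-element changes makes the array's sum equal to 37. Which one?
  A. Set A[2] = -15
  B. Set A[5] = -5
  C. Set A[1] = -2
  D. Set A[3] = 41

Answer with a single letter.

Answer: A

Derivation:
Option A: A[2] 22->-15, delta=-37, new_sum=74+(-37)=37 <-- matches target
Option B: A[5] 3->-5, delta=-8, new_sum=74+(-8)=66
Option C: A[1] 40->-2, delta=-42, new_sum=74+(-42)=32
Option D: A[3] -11->41, delta=52, new_sum=74+(52)=126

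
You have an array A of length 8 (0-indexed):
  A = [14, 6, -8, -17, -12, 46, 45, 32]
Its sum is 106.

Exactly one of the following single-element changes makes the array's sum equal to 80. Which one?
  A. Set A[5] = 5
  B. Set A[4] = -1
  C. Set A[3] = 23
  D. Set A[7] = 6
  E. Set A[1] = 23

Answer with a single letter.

Option A: A[5] 46->5, delta=-41, new_sum=106+(-41)=65
Option B: A[4] -12->-1, delta=11, new_sum=106+(11)=117
Option C: A[3] -17->23, delta=40, new_sum=106+(40)=146
Option D: A[7] 32->6, delta=-26, new_sum=106+(-26)=80 <-- matches target
Option E: A[1] 6->23, delta=17, new_sum=106+(17)=123

Answer: D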